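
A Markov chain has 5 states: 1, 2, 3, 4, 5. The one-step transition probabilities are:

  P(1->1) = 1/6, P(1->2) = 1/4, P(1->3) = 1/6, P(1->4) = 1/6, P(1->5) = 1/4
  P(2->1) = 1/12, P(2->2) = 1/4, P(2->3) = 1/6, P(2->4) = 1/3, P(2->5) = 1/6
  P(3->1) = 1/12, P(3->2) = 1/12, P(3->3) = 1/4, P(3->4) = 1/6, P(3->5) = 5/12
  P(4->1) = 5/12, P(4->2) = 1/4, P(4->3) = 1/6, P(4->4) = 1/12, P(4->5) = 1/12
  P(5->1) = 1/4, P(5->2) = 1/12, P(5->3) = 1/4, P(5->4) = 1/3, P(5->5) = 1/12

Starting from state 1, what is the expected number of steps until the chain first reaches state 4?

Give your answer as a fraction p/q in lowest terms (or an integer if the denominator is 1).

Let h_i = expected steps to first reach 4 from state i.
Boundary: h_4 = 0.
First-step equations for the other states:
  h_1 = 1 + 1/6*h_1 + 1/4*h_2 + 1/6*h_3 + 1/6*h_4 + 1/4*h_5
  h_2 = 1 + 1/12*h_1 + 1/4*h_2 + 1/6*h_3 + 1/3*h_4 + 1/6*h_5
  h_3 = 1 + 1/12*h_1 + 1/12*h_2 + 1/4*h_3 + 1/6*h_4 + 5/12*h_5
  h_5 = 1 + 1/4*h_1 + 1/12*h_2 + 1/4*h_3 + 1/3*h_4 + 1/12*h_5

Substituting h_4 = 0 and rearranging gives the linear system (I - Q) h = 1:
  [5/6, -1/4, -1/6, -1/4] . (h_1, h_2, h_3, h_5) = 1
  [-1/12, 3/4, -1/6, -1/6] . (h_1, h_2, h_3, h_5) = 1
  [-1/12, -1/12, 3/4, -5/12] . (h_1, h_2, h_3, h_5) = 1
  [-1/4, -1/12, -1/4, 11/12] . (h_1, h_2, h_3, h_5) = 1

Solving yields:
  h_1 = 720/169
  h_2 = 3036/845
  h_3 = 3624/845
  h_5 = 3168/845

Starting state is 1, so the expected hitting time is h_1 = 720/169.

Answer: 720/169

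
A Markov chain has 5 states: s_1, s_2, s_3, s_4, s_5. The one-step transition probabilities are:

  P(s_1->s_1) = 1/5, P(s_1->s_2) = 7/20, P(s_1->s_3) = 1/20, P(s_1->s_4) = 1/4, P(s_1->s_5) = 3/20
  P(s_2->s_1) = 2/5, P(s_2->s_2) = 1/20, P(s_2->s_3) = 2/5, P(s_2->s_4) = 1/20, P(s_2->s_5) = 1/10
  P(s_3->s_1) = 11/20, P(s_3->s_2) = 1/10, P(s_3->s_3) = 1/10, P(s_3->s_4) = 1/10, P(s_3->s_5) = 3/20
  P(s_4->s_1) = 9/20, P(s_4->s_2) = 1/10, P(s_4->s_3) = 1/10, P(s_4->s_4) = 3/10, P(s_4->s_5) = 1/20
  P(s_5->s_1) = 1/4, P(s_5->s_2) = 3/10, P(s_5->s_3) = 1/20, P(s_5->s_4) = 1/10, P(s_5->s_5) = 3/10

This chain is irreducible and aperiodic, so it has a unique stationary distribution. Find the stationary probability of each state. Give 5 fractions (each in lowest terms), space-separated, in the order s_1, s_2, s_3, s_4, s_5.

Answer: 13640/40141 8170/40141 10989/80282 14129/80282 5772/40141

Derivation:
The stationary distribution satisfies pi = pi * P, i.e.:
  pi_s_1 = 1/5*pi_s_1 + 2/5*pi_s_2 + 11/20*pi_s_3 + 9/20*pi_s_4 + 1/4*pi_s_5
  pi_s_2 = 7/20*pi_s_1 + 1/20*pi_s_2 + 1/10*pi_s_3 + 1/10*pi_s_4 + 3/10*pi_s_5
  pi_s_3 = 1/20*pi_s_1 + 2/5*pi_s_2 + 1/10*pi_s_3 + 1/10*pi_s_4 + 1/20*pi_s_5
  pi_s_4 = 1/4*pi_s_1 + 1/20*pi_s_2 + 1/10*pi_s_3 + 3/10*pi_s_4 + 1/10*pi_s_5
  pi_s_5 = 3/20*pi_s_1 + 1/10*pi_s_2 + 3/20*pi_s_3 + 1/20*pi_s_4 + 3/10*pi_s_5
with normalization: pi_s_1 + pi_s_2 + pi_s_3 + pi_s_4 + pi_s_5 = 1.

Using the first 4 balance equations plus normalization, the linear system A*pi = b is:
  [-4/5, 2/5, 11/20, 9/20, 1/4] . pi = 0
  [7/20, -19/20, 1/10, 1/10, 3/10] . pi = 0
  [1/20, 2/5, -9/10, 1/10, 1/20] . pi = 0
  [1/4, 1/20, 1/10, -7/10, 1/10] . pi = 0
  [1, 1, 1, 1, 1] . pi = 1

Solving yields:
  pi_s_1 = 13640/40141
  pi_s_2 = 8170/40141
  pi_s_3 = 10989/80282
  pi_s_4 = 14129/80282
  pi_s_5 = 5772/40141

Verification (pi * P):
  13640/40141*1/5 + 8170/40141*2/5 + 10989/80282*11/20 + 14129/80282*9/20 + 5772/40141*1/4 = 13640/40141 = pi_s_1  (ok)
  13640/40141*7/20 + 8170/40141*1/20 + 10989/80282*1/10 + 14129/80282*1/10 + 5772/40141*3/10 = 8170/40141 = pi_s_2  (ok)
  13640/40141*1/20 + 8170/40141*2/5 + 10989/80282*1/10 + 14129/80282*1/10 + 5772/40141*1/20 = 10989/80282 = pi_s_3  (ok)
  13640/40141*1/4 + 8170/40141*1/20 + 10989/80282*1/10 + 14129/80282*3/10 + 5772/40141*1/10 = 14129/80282 = pi_s_4  (ok)
  13640/40141*3/20 + 8170/40141*1/10 + 10989/80282*3/20 + 14129/80282*1/20 + 5772/40141*3/10 = 5772/40141 = pi_s_5  (ok)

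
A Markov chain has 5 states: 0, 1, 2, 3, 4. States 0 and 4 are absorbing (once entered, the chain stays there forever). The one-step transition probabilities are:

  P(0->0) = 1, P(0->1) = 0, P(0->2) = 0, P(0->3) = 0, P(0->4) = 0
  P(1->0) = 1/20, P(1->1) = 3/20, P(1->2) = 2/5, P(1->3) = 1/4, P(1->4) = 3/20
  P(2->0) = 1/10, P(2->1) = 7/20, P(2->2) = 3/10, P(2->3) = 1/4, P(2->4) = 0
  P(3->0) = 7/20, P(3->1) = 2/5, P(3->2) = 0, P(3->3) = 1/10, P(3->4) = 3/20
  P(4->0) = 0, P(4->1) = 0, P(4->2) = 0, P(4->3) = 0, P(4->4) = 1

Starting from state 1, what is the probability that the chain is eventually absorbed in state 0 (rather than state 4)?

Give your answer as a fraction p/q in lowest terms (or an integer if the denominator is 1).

Let a_i = P(absorbed in 0 | start in state i).
Boundary conditions: a_0 = 1, a_4 = 0.
For each transient state i, a_i = sum_j P(i->j) * a_j:
  a_1 = 1/20*a_0 + 3/20*a_1 + 2/5*a_2 + 1/4*a_3 + 3/20*a_4
  a_2 = 1/10*a_0 + 7/20*a_1 + 3/10*a_2 + 1/4*a_3 + 0*a_4
  a_3 = 7/20*a_0 + 2/5*a_1 + 0*a_2 + 1/10*a_3 + 3/20*a_4

Substituting a_0 = 1 and a_4 = 0, rearrange to (I - Q) a = r where r[i] = P(i -> 0):
  [17/20, -2/5, -1/4] . (a_1, a_2, a_3) = 1/20
  [-7/20, 7/10, -1/4] . (a_1, a_2, a_3) = 1/10
  [-2/5, 0, 9/10] . (a_1, a_2, a_3) = 7/20

Solving yields:
  a_1 = 655/1198
  a_2 = 769/1198
  a_3 = 757/1198

Starting state is 1, so the absorption probability is a_1 = 655/1198.

Answer: 655/1198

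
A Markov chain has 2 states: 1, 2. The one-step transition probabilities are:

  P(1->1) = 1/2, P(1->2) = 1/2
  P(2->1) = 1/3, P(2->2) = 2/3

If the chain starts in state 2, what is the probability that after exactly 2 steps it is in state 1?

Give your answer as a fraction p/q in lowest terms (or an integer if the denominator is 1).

Computing P^2 by repeated multiplication:
P^1 =
  1: [1/2, 1/2]
  2: [1/3, 2/3]
P^2 =
  1: [5/12, 7/12]
  2: [7/18, 11/18]

(P^2)[2 -> 1] = 7/18

Answer: 7/18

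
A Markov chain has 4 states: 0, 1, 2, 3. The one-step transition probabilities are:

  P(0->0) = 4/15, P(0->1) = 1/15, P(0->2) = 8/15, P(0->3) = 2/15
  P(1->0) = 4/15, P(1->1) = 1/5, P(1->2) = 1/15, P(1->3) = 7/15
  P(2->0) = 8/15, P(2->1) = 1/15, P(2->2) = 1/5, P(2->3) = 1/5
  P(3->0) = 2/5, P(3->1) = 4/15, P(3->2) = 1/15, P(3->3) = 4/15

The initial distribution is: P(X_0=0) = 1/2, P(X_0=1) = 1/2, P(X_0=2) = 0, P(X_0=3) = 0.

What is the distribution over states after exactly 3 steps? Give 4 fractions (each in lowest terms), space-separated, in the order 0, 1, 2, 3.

Propagating the distribution step by step (d_{t+1} = d_t * P):
d_0 = (0=1/2, 1=1/2, 2=0, 3=0)
  d_1[0] = 1/2*4/15 + 1/2*4/15 + 0*8/15 + 0*2/5 = 4/15
  d_1[1] = 1/2*1/15 + 1/2*1/5 + 0*1/15 + 0*4/15 = 2/15
  d_1[2] = 1/2*8/15 + 1/2*1/15 + 0*1/5 + 0*1/15 = 3/10
  d_1[3] = 1/2*2/15 + 1/2*7/15 + 0*1/5 + 0*4/15 = 3/10
d_1 = (0=4/15, 1=2/15, 2=3/10, 3=3/10)
  d_2[0] = 4/15*4/15 + 2/15*4/15 + 3/10*8/15 + 3/10*2/5 = 29/75
  d_2[1] = 4/15*1/15 + 2/15*1/5 + 3/10*1/15 + 3/10*4/15 = 13/90
  d_2[2] = 4/15*8/15 + 2/15*1/15 + 3/10*1/5 + 3/10*1/15 = 52/225
  d_2[3] = 4/15*2/15 + 2/15*7/15 + 3/10*1/5 + 3/10*4/15 = 107/450
d_2 = (0=29/75, 1=13/90, 2=52/225, 3=107/450)
  d_3[0] = 29/75*4/15 + 13/90*4/15 + 52/225*8/15 + 107/450*2/5 = 9/25
  d_3[1] = 29/75*1/15 + 13/90*1/5 + 52/225*1/15 + 107/450*4/15 = 901/6750
  d_3[2] = 29/75*8/15 + 13/90*1/15 + 52/225*1/5 + 107/450*1/15 = 938/3375
  d_3[3] = 29/75*2/15 + 13/90*7/15 + 52/225*1/5 + 107/450*4/15 = 1543/6750
d_3 = (0=9/25, 1=901/6750, 2=938/3375, 3=1543/6750)

Answer: 9/25 901/6750 938/3375 1543/6750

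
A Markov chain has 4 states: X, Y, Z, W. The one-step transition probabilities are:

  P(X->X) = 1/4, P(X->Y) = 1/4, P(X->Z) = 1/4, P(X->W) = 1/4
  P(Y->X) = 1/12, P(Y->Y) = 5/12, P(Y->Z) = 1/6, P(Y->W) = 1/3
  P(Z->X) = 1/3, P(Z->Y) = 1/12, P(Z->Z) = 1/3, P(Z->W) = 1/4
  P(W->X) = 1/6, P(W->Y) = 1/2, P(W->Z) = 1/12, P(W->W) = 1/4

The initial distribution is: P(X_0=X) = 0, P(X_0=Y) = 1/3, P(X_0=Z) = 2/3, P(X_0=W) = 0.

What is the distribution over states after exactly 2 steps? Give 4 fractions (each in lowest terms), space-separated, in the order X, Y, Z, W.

Answer: 47/216 11/36 91/432 115/432

Derivation:
Propagating the distribution step by step (d_{t+1} = d_t * P):
d_0 = (X=0, Y=1/3, Z=2/3, W=0)
  d_1[X] = 0*1/4 + 1/3*1/12 + 2/3*1/3 + 0*1/6 = 1/4
  d_1[Y] = 0*1/4 + 1/3*5/12 + 2/3*1/12 + 0*1/2 = 7/36
  d_1[Z] = 0*1/4 + 1/3*1/6 + 2/3*1/3 + 0*1/12 = 5/18
  d_1[W] = 0*1/4 + 1/3*1/3 + 2/3*1/4 + 0*1/4 = 5/18
d_1 = (X=1/4, Y=7/36, Z=5/18, W=5/18)
  d_2[X] = 1/4*1/4 + 7/36*1/12 + 5/18*1/3 + 5/18*1/6 = 47/216
  d_2[Y] = 1/4*1/4 + 7/36*5/12 + 5/18*1/12 + 5/18*1/2 = 11/36
  d_2[Z] = 1/4*1/4 + 7/36*1/6 + 5/18*1/3 + 5/18*1/12 = 91/432
  d_2[W] = 1/4*1/4 + 7/36*1/3 + 5/18*1/4 + 5/18*1/4 = 115/432
d_2 = (X=47/216, Y=11/36, Z=91/432, W=115/432)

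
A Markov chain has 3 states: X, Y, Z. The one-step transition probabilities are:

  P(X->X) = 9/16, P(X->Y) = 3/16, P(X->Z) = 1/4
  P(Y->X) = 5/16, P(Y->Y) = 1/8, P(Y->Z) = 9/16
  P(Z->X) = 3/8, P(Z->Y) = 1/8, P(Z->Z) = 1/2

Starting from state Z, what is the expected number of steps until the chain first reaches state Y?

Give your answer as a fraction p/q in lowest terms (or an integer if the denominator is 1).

Answer: 13/2

Derivation:
Let h_i = expected steps to first reach Y from state i.
Boundary: h_Y = 0.
First-step equations for the other states:
  h_X = 1 + 9/16*h_X + 3/16*h_Y + 1/4*h_Z
  h_Z = 1 + 3/8*h_X + 1/8*h_Y + 1/2*h_Z

Substituting h_Y = 0 and rearranging gives the linear system (I - Q) h = 1:
  [7/16, -1/4] . (h_X, h_Z) = 1
  [-3/8, 1/2] . (h_X, h_Z) = 1

Solving yields:
  h_X = 6
  h_Z = 13/2

Starting state is Z, so the expected hitting time is h_Z = 13/2.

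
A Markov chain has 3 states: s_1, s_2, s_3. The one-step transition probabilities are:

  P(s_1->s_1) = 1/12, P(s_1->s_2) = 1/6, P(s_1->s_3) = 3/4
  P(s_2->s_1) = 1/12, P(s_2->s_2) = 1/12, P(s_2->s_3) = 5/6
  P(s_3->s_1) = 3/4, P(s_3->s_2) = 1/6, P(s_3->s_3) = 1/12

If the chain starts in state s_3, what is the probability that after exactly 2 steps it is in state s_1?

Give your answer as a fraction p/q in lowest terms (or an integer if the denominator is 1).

Answer: 5/36

Derivation:
Computing P^2 by repeated multiplication:
P^1 =
  s_1: [1/12, 1/6, 3/4]
  s_2: [1/12, 1/12, 5/6]
  s_3: [3/4, 1/6, 1/12]
P^2 =
  s_1: [7/12, 11/72, 19/72]
  s_2: [23/36, 23/144, 29/144]
  s_3: [5/36, 11/72, 17/24]

(P^2)[s_3 -> s_1] = 5/36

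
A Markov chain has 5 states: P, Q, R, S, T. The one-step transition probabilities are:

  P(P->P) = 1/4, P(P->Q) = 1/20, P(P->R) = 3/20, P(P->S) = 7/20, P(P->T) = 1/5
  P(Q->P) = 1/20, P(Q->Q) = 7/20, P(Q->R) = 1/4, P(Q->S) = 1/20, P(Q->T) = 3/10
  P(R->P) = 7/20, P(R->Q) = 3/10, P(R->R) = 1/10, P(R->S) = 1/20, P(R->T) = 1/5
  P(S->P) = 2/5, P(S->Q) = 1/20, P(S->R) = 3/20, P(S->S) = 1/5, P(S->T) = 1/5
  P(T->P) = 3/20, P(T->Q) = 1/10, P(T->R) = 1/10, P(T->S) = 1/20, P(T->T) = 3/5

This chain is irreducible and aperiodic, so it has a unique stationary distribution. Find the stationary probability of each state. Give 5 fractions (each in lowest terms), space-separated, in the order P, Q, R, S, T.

Answer: 1064/4853 31/211 59/422 661/4853 151/422

Derivation:
The stationary distribution satisfies pi = pi * P, i.e.:
  pi_P = 1/4*pi_P + 1/20*pi_Q + 7/20*pi_R + 2/5*pi_S + 3/20*pi_T
  pi_Q = 1/20*pi_P + 7/20*pi_Q + 3/10*pi_R + 1/20*pi_S + 1/10*pi_T
  pi_R = 3/20*pi_P + 1/4*pi_Q + 1/10*pi_R + 3/20*pi_S + 1/10*pi_T
  pi_S = 7/20*pi_P + 1/20*pi_Q + 1/20*pi_R + 1/5*pi_S + 1/20*pi_T
  pi_T = 1/5*pi_P + 3/10*pi_Q + 1/5*pi_R + 1/5*pi_S + 3/5*pi_T
with normalization: pi_P + pi_Q + pi_R + pi_S + pi_T = 1.

Using the first 4 balance equations plus normalization, the linear system A*pi = b is:
  [-3/4, 1/20, 7/20, 2/5, 3/20] . pi = 0
  [1/20, -13/20, 3/10, 1/20, 1/10] . pi = 0
  [3/20, 1/4, -9/10, 3/20, 1/10] . pi = 0
  [7/20, 1/20, 1/20, -4/5, 1/20] . pi = 0
  [1, 1, 1, 1, 1] . pi = 1

Solving yields:
  pi_P = 1064/4853
  pi_Q = 31/211
  pi_R = 59/422
  pi_S = 661/4853
  pi_T = 151/422

Verification (pi * P):
  1064/4853*1/4 + 31/211*1/20 + 59/422*7/20 + 661/4853*2/5 + 151/422*3/20 = 1064/4853 = pi_P  (ok)
  1064/4853*1/20 + 31/211*7/20 + 59/422*3/10 + 661/4853*1/20 + 151/422*1/10 = 31/211 = pi_Q  (ok)
  1064/4853*3/20 + 31/211*1/4 + 59/422*1/10 + 661/4853*3/20 + 151/422*1/10 = 59/422 = pi_R  (ok)
  1064/4853*7/20 + 31/211*1/20 + 59/422*1/20 + 661/4853*1/5 + 151/422*1/20 = 661/4853 = pi_S  (ok)
  1064/4853*1/5 + 31/211*3/10 + 59/422*1/5 + 661/4853*1/5 + 151/422*3/5 = 151/422 = pi_T  (ok)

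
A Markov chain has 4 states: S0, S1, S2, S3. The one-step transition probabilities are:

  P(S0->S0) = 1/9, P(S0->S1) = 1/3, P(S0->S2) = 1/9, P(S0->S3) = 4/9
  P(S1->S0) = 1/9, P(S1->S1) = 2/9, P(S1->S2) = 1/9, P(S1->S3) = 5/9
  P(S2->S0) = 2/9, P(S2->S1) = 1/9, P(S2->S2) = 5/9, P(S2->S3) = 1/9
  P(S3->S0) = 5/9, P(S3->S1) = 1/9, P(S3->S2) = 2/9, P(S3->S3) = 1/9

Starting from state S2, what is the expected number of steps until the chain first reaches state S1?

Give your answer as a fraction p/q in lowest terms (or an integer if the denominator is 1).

Let h_i = expected steps to first reach S1 from state i.
Boundary: h_S1 = 0.
First-step equations for the other states:
  h_S0 = 1 + 1/9*h_S0 + 1/3*h_S1 + 1/9*h_S2 + 4/9*h_S3
  h_S2 = 1 + 2/9*h_S0 + 1/9*h_S1 + 5/9*h_S2 + 1/9*h_S3
  h_S3 = 1 + 5/9*h_S0 + 1/9*h_S1 + 2/9*h_S2 + 1/9*h_S3

Substituting h_S1 = 0 and rearranging gives the linear system (I - Q) h = 1:
  [8/9, -1/9, -4/9] . (h_S0, h_S2, h_S3) = 1
  [-2/9, 4/9, -1/9] . (h_S0, h_S2, h_S3) = 1
  [-5/9, -2/9, 8/9] . (h_S0, h_S2, h_S3) = 1

Solving yields:
  h_S0 = 189/41
  h_S2 = 243/41
  h_S3 = 225/41

Starting state is S2, so the expected hitting time is h_S2 = 243/41.

Answer: 243/41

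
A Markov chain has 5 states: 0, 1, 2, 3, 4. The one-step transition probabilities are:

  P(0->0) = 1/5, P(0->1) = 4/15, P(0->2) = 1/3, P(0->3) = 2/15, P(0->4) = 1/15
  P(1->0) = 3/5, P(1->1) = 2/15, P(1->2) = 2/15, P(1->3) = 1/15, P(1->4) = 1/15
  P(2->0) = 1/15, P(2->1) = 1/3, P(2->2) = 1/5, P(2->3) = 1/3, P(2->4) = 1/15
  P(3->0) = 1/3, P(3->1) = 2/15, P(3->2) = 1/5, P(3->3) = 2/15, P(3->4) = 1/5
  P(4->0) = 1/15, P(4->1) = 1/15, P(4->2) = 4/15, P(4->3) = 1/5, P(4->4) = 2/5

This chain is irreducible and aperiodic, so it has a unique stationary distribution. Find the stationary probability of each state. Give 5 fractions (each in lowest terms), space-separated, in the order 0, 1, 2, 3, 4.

The stationary distribution satisfies pi = pi * P, i.e.:
  pi_0 = 1/5*pi_0 + 3/5*pi_1 + 1/15*pi_2 + 1/3*pi_3 + 1/15*pi_4
  pi_1 = 4/15*pi_0 + 2/15*pi_1 + 1/3*pi_2 + 2/15*pi_3 + 1/15*pi_4
  pi_2 = 1/3*pi_0 + 2/15*pi_1 + 1/5*pi_2 + 1/5*pi_3 + 4/15*pi_4
  pi_3 = 2/15*pi_0 + 1/15*pi_1 + 1/3*pi_2 + 2/15*pi_3 + 1/5*pi_4
  pi_4 = 1/15*pi_0 + 1/15*pi_1 + 1/15*pi_2 + 1/5*pi_3 + 2/5*pi_4
with normalization: pi_0 + pi_1 + pi_2 + pi_3 + pi_4 = 1.

Using the first 4 balance equations plus normalization, the linear system A*pi = b is:
  [-4/5, 3/5, 1/15, 1/3, 1/15] . pi = 0
  [4/15, -13/15, 1/3, 2/15, 1/15] . pi = 0
  [1/3, 2/15, -4/5, 1/5, 4/15] . pi = 0
  [2/15, 1/15, 1/3, -13/15, 1/5] . pi = 0
  [1, 1, 1, 1, 1] . pi = 1

Solving yields:
  pi_0 = 1399/5455
  pi_1 = 4461/21820
  pi_2 = 5009/21820
  pi_3 = 381/2182
  pi_4 = 736/5455

Verification (pi * P):
  1399/5455*1/5 + 4461/21820*3/5 + 5009/21820*1/15 + 381/2182*1/3 + 736/5455*1/15 = 1399/5455 = pi_0  (ok)
  1399/5455*4/15 + 4461/21820*2/15 + 5009/21820*1/3 + 381/2182*2/15 + 736/5455*1/15 = 4461/21820 = pi_1  (ok)
  1399/5455*1/3 + 4461/21820*2/15 + 5009/21820*1/5 + 381/2182*1/5 + 736/5455*4/15 = 5009/21820 = pi_2  (ok)
  1399/5455*2/15 + 4461/21820*1/15 + 5009/21820*1/3 + 381/2182*2/15 + 736/5455*1/5 = 381/2182 = pi_3  (ok)
  1399/5455*1/15 + 4461/21820*1/15 + 5009/21820*1/15 + 381/2182*1/5 + 736/5455*2/5 = 736/5455 = pi_4  (ok)

Answer: 1399/5455 4461/21820 5009/21820 381/2182 736/5455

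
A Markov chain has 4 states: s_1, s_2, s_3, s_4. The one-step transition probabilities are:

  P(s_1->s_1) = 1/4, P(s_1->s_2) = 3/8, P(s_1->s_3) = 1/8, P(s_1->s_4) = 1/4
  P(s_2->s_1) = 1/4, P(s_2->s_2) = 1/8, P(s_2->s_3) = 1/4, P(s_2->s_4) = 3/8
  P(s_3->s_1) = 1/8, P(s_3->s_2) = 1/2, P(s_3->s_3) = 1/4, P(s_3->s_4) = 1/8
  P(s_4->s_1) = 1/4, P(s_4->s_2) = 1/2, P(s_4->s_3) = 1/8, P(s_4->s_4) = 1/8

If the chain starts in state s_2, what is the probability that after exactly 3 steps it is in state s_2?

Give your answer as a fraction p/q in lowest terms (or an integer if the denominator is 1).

Computing P^3 by repeated multiplication:
P^1 =
  s_1: [1/4, 3/8, 1/8, 1/4]
  s_2: [1/4, 1/8, 1/4, 3/8]
  s_3: [1/8, 1/2, 1/4, 1/8]
  s_4: [1/4, 1/2, 1/8, 1/8]
P^2 =
  s_1: [15/64, 21/64, 3/16, 1/4]
  s_2: [7/32, 27/64, 11/64, 3/16]
  s_3: [7/32, 19/64, 7/32, 17/64]
  s_4: [15/64, 9/32, 13/64, 9/32]
P^3 =
  s_1: [29/128, 89/256, 97/512, 121/512]
  s_2: [117/512, 161/512, 51/256, 33/128]
  s_3: [57/256, 185/512, 97/512, 29/128]
  s_4: [115/512, 187/512, 95/512, 115/512]

(P^3)[s_2 -> s_2] = 161/512

Answer: 161/512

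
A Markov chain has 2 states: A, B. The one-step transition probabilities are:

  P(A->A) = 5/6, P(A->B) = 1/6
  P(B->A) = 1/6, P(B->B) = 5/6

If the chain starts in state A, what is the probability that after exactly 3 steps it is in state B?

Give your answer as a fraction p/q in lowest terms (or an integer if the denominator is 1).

Answer: 19/54

Derivation:
Computing P^3 by repeated multiplication:
P^1 =
  A: [5/6, 1/6]
  B: [1/6, 5/6]
P^2 =
  A: [13/18, 5/18]
  B: [5/18, 13/18]
P^3 =
  A: [35/54, 19/54]
  B: [19/54, 35/54]

(P^3)[A -> B] = 19/54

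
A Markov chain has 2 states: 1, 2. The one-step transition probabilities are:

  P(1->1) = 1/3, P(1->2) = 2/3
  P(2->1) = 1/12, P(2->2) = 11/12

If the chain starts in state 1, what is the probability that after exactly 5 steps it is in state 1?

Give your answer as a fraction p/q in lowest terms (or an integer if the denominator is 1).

Answer: 43/384

Derivation:
Computing P^5 by repeated multiplication:
P^1 =
  1: [1/3, 2/3]
  2: [1/12, 11/12]
P^2 =
  1: [1/6, 5/6]
  2: [5/48, 43/48]
P^3 =
  1: [1/8, 7/8]
  2: [7/64, 57/64]
P^4 =
  1: [11/96, 85/96]
  2: [85/768, 683/768]
P^5 =
  1: [43/384, 341/384]
  2: [341/3072, 2731/3072]

(P^5)[1 -> 1] = 43/384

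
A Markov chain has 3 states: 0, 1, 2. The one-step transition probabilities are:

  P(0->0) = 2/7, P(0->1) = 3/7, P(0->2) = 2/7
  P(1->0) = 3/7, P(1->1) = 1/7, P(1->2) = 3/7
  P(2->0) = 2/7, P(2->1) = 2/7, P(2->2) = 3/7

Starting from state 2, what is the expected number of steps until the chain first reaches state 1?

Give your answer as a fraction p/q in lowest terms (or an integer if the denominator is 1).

Let h_i = expected steps to first reach 1 from state i.
Boundary: h_1 = 0.
First-step equations for the other states:
  h_0 = 1 + 2/7*h_0 + 3/7*h_1 + 2/7*h_2
  h_2 = 1 + 2/7*h_0 + 2/7*h_1 + 3/7*h_2

Substituting h_1 = 0 and rearranging gives the linear system (I - Q) h = 1:
  [5/7, -2/7] . (h_0, h_2) = 1
  [-2/7, 4/7] . (h_0, h_2) = 1

Solving yields:
  h_0 = 21/8
  h_2 = 49/16

Starting state is 2, so the expected hitting time is h_2 = 49/16.

Answer: 49/16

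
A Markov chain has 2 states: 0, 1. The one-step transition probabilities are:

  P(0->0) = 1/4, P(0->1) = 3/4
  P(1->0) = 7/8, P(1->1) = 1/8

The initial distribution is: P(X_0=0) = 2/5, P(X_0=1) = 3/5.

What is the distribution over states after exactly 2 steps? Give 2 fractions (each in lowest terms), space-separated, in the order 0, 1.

Answer: 31/64 33/64

Derivation:
Propagating the distribution step by step (d_{t+1} = d_t * P):
d_0 = (0=2/5, 1=3/5)
  d_1[0] = 2/5*1/4 + 3/5*7/8 = 5/8
  d_1[1] = 2/5*3/4 + 3/5*1/8 = 3/8
d_1 = (0=5/8, 1=3/8)
  d_2[0] = 5/8*1/4 + 3/8*7/8 = 31/64
  d_2[1] = 5/8*3/4 + 3/8*1/8 = 33/64
d_2 = (0=31/64, 1=33/64)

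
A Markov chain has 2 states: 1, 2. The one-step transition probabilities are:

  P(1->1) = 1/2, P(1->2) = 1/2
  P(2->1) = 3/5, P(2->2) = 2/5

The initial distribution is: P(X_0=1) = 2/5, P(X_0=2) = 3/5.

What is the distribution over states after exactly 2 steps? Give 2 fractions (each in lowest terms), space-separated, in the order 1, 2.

Propagating the distribution step by step (d_{t+1} = d_t * P):
d_0 = (1=2/5, 2=3/5)
  d_1[1] = 2/5*1/2 + 3/5*3/5 = 14/25
  d_1[2] = 2/5*1/2 + 3/5*2/5 = 11/25
d_1 = (1=14/25, 2=11/25)
  d_2[1] = 14/25*1/2 + 11/25*3/5 = 68/125
  d_2[2] = 14/25*1/2 + 11/25*2/5 = 57/125
d_2 = (1=68/125, 2=57/125)

Answer: 68/125 57/125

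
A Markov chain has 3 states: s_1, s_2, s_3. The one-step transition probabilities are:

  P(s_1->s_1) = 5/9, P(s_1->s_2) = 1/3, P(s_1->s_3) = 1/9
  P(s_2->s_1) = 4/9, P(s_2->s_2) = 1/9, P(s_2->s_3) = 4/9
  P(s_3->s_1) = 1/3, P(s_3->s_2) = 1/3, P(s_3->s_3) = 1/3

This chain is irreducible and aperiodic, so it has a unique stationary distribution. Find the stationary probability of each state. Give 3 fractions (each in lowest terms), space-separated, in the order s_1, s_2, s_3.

Answer: 36/77 3/11 20/77

Derivation:
The stationary distribution satisfies pi = pi * P, i.e.:
  pi_s_1 = 5/9*pi_s_1 + 4/9*pi_s_2 + 1/3*pi_s_3
  pi_s_2 = 1/3*pi_s_1 + 1/9*pi_s_2 + 1/3*pi_s_3
  pi_s_3 = 1/9*pi_s_1 + 4/9*pi_s_2 + 1/3*pi_s_3
with normalization: pi_s_1 + pi_s_2 + pi_s_3 = 1.

Using the first 2 balance equations plus normalization, the linear system A*pi = b is:
  [-4/9, 4/9, 1/3] . pi = 0
  [1/3, -8/9, 1/3] . pi = 0
  [1, 1, 1] . pi = 1

Solving yields:
  pi_s_1 = 36/77
  pi_s_2 = 3/11
  pi_s_3 = 20/77

Verification (pi * P):
  36/77*5/9 + 3/11*4/9 + 20/77*1/3 = 36/77 = pi_s_1  (ok)
  36/77*1/3 + 3/11*1/9 + 20/77*1/3 = 3/11 = pi_s_2  (ok)
  36/77*1/9 + 3/11*4/9 + 20/77*1/3 = 20/77 = pi_s_3  (ok)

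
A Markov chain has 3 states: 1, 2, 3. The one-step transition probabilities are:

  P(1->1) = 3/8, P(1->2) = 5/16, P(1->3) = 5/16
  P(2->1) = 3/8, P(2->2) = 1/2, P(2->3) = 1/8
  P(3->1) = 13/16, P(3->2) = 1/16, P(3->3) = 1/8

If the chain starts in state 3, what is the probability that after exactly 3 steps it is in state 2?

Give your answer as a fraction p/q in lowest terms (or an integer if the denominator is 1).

Answer: 1221/4096

Derivation:
Computing P^3 by repeated multiplication:
P^1 =
  1: [3/8, 5/16, 5/16]
  2: [3/8, 1/2, 1/8]
  3: [13/16, 1/16, 1/8]
P^2 =
  1: [131/256, 75/256, 25/128]
  2: [55/128, 3/8, 25/128]
  3: [55/128, 75/256, 71/256]
P^3 =
  1: [943/2048, 1305/4096, 905/4096]
  2: [943/2048, 171/512, 421/2048]
  3: [2033/4096, 1221/4096, 421/2048]

(P^3)[3 -> 2] = 1221/4096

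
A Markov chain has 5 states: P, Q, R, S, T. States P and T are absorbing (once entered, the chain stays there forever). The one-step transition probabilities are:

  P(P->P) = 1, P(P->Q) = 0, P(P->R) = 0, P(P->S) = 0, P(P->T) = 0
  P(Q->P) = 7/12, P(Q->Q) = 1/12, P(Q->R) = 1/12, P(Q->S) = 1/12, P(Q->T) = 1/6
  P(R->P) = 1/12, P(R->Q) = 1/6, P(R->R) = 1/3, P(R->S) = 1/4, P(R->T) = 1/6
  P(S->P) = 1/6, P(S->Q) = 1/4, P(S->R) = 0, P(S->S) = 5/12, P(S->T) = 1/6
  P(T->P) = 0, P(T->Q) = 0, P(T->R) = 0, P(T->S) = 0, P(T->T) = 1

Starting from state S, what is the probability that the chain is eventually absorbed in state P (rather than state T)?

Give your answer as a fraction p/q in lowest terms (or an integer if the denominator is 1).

Let a_i = P(absorbed in P | start in state i).
Boundary conditions: a_P = 1, a_T = 0.
For each transient state i, a_i = sum_j P(i->j) * a_j:
  a_Q = 7/12*a_P + 1/12*a_Q + 1/12*a_R + 1/12*a_S + 1/6*a_T
  a_R = 1/12*a_P + 1/6*a_Q + 1/3*a_R + 1/4*a_S + 1/6*a_T
  a_S = 1/6*a_P + 1/4*a_Q + 0*a_R + 5/12*a_S + 1/6*a_T

Substituting a_P = 1 and a_T = 0, rearrange to (I - Q) a = r where r[i] = P(i -> P):
  [11/12, -1/12, -1/12] . (a_Q, a_R, a_S) = 7/12
  [-1/6, 2/3, -1/4] . (a_Q, a_R, a_S) = 1/12
  [-1/4, 0, 7/12] . (a_Q, a_R, a_S) = 1/6

Solving yields:
  a_Q = 421/569
  a_R = 305/569
  a_S = 343/569

Starting state is S, so the absorption probability is a_S = 343/569.

Answer: 343/569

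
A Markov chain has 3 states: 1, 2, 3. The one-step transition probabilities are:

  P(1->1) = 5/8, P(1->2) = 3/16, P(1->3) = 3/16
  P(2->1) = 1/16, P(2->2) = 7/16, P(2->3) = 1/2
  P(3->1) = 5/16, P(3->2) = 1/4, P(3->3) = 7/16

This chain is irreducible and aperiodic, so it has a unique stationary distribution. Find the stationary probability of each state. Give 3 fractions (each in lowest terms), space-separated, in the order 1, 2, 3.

The stationary distribution satisfies pi = pi * P, i.e.:
  pi_1 = 5/8*pi_1 + 1/16*pi_2 + 5/16*pi_3
  pi_2 = 3/16*pi_1 + 7/16*pi_2 + 1/4*pi_3
  pi_3 = 3/16*pi_1 + 1/2*pi_2 + 7/16*pi_3
with normalization: pi_1 + pi_2 + pi_3 = 1.

Using the first 2 balance equations plus normalization, the linear system A*pi = b is:
  [-3/8, 1/16, 5/16] . pi = 0
  [3/16, -9/16, 1/4] . pi = 0
  [1, 1, 1] . pi = 1

Solving yields:
  pi_1 = 49/139
  pi_2 = 39/139
  pi_3 = 51/139

Verification (pi * P):
  49/139*5/8 + 39/139*1/16 + 51/139*5/16 = 49/139 = pi_1  (ok)
  49/139*3/16 + 39/139*7/16 + 51/139*1/4 = 39/139 = pi_2  (ok)
  49/139*3/16 + 39/139*1/2 + 51/139*7/16 = 51/139 = pi_3  (ok)

Answer: 49/139 39/139 51/139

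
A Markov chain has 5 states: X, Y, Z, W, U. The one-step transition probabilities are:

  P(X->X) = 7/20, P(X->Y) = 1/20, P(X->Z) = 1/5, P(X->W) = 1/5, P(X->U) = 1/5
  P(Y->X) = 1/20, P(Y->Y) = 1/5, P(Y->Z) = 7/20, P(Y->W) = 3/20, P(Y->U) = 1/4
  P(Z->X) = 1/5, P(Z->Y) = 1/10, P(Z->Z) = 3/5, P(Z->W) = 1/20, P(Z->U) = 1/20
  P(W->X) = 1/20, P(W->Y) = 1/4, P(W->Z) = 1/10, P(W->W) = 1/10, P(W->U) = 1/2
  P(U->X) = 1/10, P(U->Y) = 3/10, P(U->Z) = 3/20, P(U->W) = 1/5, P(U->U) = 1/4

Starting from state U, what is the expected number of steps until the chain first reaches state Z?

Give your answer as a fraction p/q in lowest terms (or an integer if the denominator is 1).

Let h_i = expected steps to first reach Z from state i.
Boundary: h_Z = 0.
First-step equations for the other states:
  h_X = 1 + 7/20*h_X + 1/20*h_Y + 1/5*h_Z + 1/5*h_W + 1/5*h_U
  h_Y = 1 + 1/20*h_X + 1/5*h_Y + 7/20*h_Z + 3/20*h_W + 1/4*h_U
  h_W = 1 + 1/20*h_X + 1/4*h_Y + 1/10*h_Z + 1/10*h_W + 1/2*h_U
  h_U = 1 + 1/10*h_X + 3/10*h_Y + 3/20*h_Z + 1/5*h_W + 1/4*h_U

Substituting h_Z = 0 and rearranging gives the linear system (I - Q) h = 1:
  [13/20, -1/20, -1/5, -1/5] . (h_X, h_Y, h_W, h_U) = 1
  [-1/20, 4/5, -3/20, -1/4] . (h_X, h_Y, h_W, h_U) = 1
  [-1/20, -1/4, 9/10, -1/2] . (h_X, h_Y, h_W, h_U) = 1
  [-1/10, -3/10, -1/5, 3/4] . (h_X, h_Y, h_W, h_U) = 1

Solving yields:
  h_X = 35510/6959
  h_Y = 29130/6959
  h_W = 37630/6959
  h_U = 35700/6959

Starting state is U, so the expected hitting time is h_U = 35700/6959.

Answer: 35700/6959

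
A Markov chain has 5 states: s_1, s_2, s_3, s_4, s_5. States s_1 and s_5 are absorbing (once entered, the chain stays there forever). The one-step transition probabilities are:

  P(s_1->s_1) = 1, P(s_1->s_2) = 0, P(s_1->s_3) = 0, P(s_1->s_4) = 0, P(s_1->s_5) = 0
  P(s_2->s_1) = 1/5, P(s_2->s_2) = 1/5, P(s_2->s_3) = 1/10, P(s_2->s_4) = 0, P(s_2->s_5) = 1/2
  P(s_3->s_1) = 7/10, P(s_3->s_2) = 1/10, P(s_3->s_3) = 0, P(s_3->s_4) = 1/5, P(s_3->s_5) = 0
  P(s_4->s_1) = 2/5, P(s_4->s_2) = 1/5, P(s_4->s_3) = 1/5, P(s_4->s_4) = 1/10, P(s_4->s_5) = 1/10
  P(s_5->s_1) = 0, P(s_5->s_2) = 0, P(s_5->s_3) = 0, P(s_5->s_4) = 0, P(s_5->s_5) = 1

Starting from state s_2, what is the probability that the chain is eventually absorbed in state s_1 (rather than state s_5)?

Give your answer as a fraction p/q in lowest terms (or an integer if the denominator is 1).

Answer: 9/25

Derivation:
Let a_i = P(absorbed in s_1 | start in state i).
Boundary conditions: a_s_1 = 1, a_s_5 = 0.
For each transient state i, a_i = sum_j P(i->j) * a_j:
  a_s_2 = 1/5*a_s_1 + 1/5*a_s_2 + 1/10*a_s_3 + 0*a_s_4 + 1/2*a_s_5
  a_s_3 = 7/10*a_s_1 + 1/10*a_s_2 + 0*a_s_3 + 1/5*a_s_4 + 0*a_s_5
  a_s_4 = 2/5*a_s_1 + 1/5*a_s_2 + 1/5*a_s_3 + 1/10*a_s_4 + 1/10*a_s_5

Substituting a_s_1 = 1 and a_s_5 = 0, rearrange to (I - Q) a = r where r[i] = P(i -> s_1):
  [4/5, -1/10, 0] . (a_s_2, a_s_3, a_s_4) = 1/5
  [-1/10, 1, -1/5] . (a_s_2, a_s_3, a_s_4) = 7/10
  [-1/5, -1/5, 9/10] . (a_s_2, a_s_3, a_s_4) = 2/5

Solving yields:
  a_s_2 = 9/25
  a_s_3 = 22/25
  a_s_4 = 18/25

Starting state is s_2, so the absorption probability is a_s_2 = 9/25.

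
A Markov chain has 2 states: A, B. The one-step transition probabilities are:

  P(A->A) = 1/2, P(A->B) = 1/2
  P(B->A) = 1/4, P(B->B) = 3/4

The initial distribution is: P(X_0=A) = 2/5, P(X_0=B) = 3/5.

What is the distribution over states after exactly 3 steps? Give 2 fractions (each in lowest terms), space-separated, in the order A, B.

Answer: 107/320 213/320

Derivation:
Propagating the distribution step by step (d_{t+1} = d_t * P):
d_0 = (A=2/5, B=3/5)
  d_1[A] = 2/5*1/2 + 3/5*1/4 = 7/20
  d_1[B] = 2/5*1/2 + 3/5*3/4 = 13/20
d_1 = (A=7/20, B=13/20)
  d_2[A] = 7/20*1/2 + 13/20*1/4 = 27/80
  d_2[B] = 7/20*1/2 + 13/20*3/4 = 53/80
d_2 = (A=27/80, B=53/80)
  d_3[A] = 27/80*1/2 + 53/80*1/4 = 107/320
  d_3[B] = 27/80*1/2 + 53/80*3/4 = 213/320
d_3 = (A=107/320, B=213/320)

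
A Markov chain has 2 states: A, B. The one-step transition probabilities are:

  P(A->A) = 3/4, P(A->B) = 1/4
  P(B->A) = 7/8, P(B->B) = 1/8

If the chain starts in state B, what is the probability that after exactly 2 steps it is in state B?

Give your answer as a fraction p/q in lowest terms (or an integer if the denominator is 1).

Answer: 15/64

Derivation:
Computing P^2 by repeated multiplication:
P^1 =
  A: [3/4, 1/4]
  B: [7/8, 1/8]
P^2 =
  A: [25/32, 7/32]
  B: [49/64, 15/64]

(P^2)[B -> B] = 15/64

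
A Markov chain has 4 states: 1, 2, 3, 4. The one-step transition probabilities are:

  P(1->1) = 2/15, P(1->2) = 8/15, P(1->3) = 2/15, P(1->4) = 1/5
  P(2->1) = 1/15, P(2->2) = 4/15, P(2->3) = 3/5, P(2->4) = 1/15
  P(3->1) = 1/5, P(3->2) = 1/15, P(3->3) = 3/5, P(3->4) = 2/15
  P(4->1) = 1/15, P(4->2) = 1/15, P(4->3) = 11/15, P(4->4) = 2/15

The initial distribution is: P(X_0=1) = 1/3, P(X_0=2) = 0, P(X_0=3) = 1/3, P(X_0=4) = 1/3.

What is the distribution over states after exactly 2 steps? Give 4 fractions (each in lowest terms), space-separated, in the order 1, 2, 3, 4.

Answer: 19/135 13/75 377/675 86/675

Derivation:
Propagating the distribution step by step (d_{t+1} = d_t * P):
d_0 = (1=1/3, 2=0, 3=1/3, 4=1/3)
  d_1[1] = 1/3*2/15 + 0*1/15 + 1/3*1/5 + 1/3*1/15 = 2/15
  d_1[2] = 1/3*8/15 + 0*4/15 + 1/3*1/15 + 1/3*1/15 = 2/9
  d_1[3] = 1/3*2/15 + 0*3/5 + 1/3*3/5 + 1/3*11/15 = 22/45
  d_1[4] = 1/3*1/5 + 0*1/15 + 1/3*2/15 + 1/3*2/15 = 7/45
d_1 = (1=2/15, 2=2/9, 3=22/45, 4=7/45)
  d_2[1] = 2/15*2/15 + 2/9*1/15 + 22/45*1/5 + 7/45*1/15 = 19/135
  d_2[2] = 2/15*8/15 + 2/9*4/15 + 22/45*1/15 + 7/45*1/15 = 13/75
  d_2[3] = 2/15*2/15 + 2/9*3/5 + 22/45*3/5 + 7/45*11/15 = 377/675
  d_2[4] = 2/15*1/5 + 2/9*1/15 + 22/45*2/15 + 7/45*2/15 = 86/675
d_2 = (1=19/135, 2=13/75, 3=377/675, 4=86/675)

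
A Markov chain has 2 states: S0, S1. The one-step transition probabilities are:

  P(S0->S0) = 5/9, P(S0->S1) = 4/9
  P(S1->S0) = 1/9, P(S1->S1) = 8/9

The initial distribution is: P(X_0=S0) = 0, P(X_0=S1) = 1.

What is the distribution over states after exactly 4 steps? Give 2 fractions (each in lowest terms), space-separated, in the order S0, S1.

Answer: 1261/6561 5300/6561

Derivation:
Propagating the distribution step by step (d_{t+1} = d_t * P):
d_0 = (S0=0, S1=1)
  d_1[S0] = 0*5/9 + 1*1/9 = 1/9
  d_1[S1] = 0*4/9 + 1*8/9 = 8/9
d_1 = (S0=1/9, S1=8/9)
  d_2[S0] = 1/9*5/9 + 8/9*1/9 = 13/81
  d_2[S1] = 1/9*4/9 + 8/9*8/9 = 68/81
d_2 = (S0=13/81, S1=68/81)
  d_3[S0] = 13/81*5/9 + 68/81*1/9 = 133/729
  d_3[S1] = 13/81*4/9 + 68/81*8/9 = 596/729
d_3 = (S0=133/729, S1=596/729)
  d_4[S0] = 133/729*5/9 + 596/729*1/9 = 1261/6561
  d_4[S1] = 133/729*4/9 + 596/729*8/9 = 5300/6561
d_4 = (S0=1261/6561, S1=5300/6561)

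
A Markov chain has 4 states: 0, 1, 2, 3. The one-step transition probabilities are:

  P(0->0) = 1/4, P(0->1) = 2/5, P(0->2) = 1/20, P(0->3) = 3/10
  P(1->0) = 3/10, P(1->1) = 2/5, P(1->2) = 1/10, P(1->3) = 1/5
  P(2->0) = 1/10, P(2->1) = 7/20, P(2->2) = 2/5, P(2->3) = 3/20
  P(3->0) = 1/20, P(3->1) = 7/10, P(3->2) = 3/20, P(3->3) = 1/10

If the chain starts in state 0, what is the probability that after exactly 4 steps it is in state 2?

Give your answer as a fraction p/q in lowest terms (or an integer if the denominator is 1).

Answer: 22283/160000

Derivation:
Computing P^4 by repeated multiplication:
P^1 =
  0: [1/4, 2/5, 1/20, 3/10]
  1: [3/10, 2/5, 1/10, 1/5]
  2: [1/10, 7/20, 2/5, 3/20]
  3: [1/20, 7/10, 3/20, 1/10]
P^2 =
  0: [81/400, 39/80, 47/400, 77/400]
  1: [43/200, 91/200, 1/8, 41/200]
  2: [71/400, 17/40, 89/400, 7/40]
  3: [97/400, 169/400, 59/400, 3/16]
P^3 =
  0: [873/4000, 723/1600, 539/4000, 1561/8000]
  1: [213/1000, 1821/4000, 137/1000, 779/4000]
  2: [1623/8000, 3531/8000, 1333/8000, 1513/8000]
  3: [423/2000, 3591/8000, 283/2000, 317/1600]
P^4 =
  0: [34137/160000, 2259/5000, 22283/160000, 7823/40000]
  1: [17061/80000, 18063/40000, 2243/16000, 7799/40000]
  2: [837/4000, 14349/32000, 1493/10000, 30887/160000]
  3: [6771/32000, 36189/80000, 4537/32000, 15541/80000]

(P^4)[0 -> 2] = 22283/160000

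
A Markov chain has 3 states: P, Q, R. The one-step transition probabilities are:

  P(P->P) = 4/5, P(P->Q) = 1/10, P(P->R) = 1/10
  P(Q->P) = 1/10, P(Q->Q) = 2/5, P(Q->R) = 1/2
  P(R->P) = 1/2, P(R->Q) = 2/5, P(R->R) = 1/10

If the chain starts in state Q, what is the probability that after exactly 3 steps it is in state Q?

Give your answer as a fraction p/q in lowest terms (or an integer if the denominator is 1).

Computing P^3 by repeated multiplication:
P^1 =
  P: [4/5, 1/10, 1/10]
  Q: [1/10, 2/5, 1/2]
  R: [1/2, 2/5, 1/10]
P^2 =
  P: [7/10, 4/25, 7/50]
  Q: [37/100, 37/100, 13/50]
  R: [49/100, 1/4, 13/50]
P^3 =
  P: [323/500, 19/100, 41/250]
  Q: [463/1000, 289/1000, 31/125]
  R: [547/1000, 253/1000, 1/5]

(P^3)[Q -> Q] = 289/1000

Answer: 289/1000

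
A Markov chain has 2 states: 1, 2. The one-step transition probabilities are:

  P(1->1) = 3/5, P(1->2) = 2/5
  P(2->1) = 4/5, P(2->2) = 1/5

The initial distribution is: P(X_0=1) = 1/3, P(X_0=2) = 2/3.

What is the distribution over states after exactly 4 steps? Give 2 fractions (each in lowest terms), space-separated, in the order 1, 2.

Answer: 1249/1875 626/1875

Derivation:
Propagating the distribution step by step (d_{t+1} = d_t * P):
d_0 = (1=1/3, 2=2/3)
  d_1[1] = 1/3*3/5 + 2/3*4/5 = 11/15
  d_1[2] = 1/3*2/5 + 2/3*1/5 = 4/15
d_1 = (1=11/15, 2=4/15)
  d_2[1] = 11/15*3/5 + 4/15*4/5 = 49/75
  d_2[2] = 11/15*2/5 + 4/15*1/5 = 26/75
d_2 = (1=49/75, 2=26/75)
  d_3[1] = 49/75*3/5 + 26/75*4/5 = 251/375
  d_3[2] = 49/75*2/5 + 26/75*1/5 = 124/375
d_3 = (1=251/375, 2=124/375)
  d_4[1] = 251/375*3/5 + 124/375*4/5 = 1249/1875
  d_4[2] = 251/375*2/5 + 124/375*1/5 = 626/1875
d_4 = (1=1249/1875, 2=626/1875)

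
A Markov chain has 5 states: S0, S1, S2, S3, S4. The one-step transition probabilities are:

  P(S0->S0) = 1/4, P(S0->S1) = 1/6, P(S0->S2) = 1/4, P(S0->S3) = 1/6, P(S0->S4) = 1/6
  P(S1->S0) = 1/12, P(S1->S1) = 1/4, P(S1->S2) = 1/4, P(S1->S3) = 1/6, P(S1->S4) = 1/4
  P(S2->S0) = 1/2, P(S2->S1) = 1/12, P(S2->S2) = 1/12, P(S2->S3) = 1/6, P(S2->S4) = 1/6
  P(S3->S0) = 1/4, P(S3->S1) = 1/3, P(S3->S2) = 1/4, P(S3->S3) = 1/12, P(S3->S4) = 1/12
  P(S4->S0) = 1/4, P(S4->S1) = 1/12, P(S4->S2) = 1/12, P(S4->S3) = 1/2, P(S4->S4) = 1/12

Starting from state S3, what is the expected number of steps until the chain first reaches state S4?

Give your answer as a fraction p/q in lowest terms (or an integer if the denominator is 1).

Let h_i = expected steps to first reach S4 from state i.
Boundary: h_S4 = 0.
First-step equations for the other states:
  h_S0 = 1 + 1/4*h_S0 + 1/6*h_S1 + 1/4*h_S2 + 1/6*h_S3 + 1/6*h_S4
  h_S1 = 1 + 1/12*h_S0 + 1/4*h_S1 + 1/4*h_S2 + 1/6*h_S3 + 1/4*h_S4
  h_S2 = 1 + 1/2*h_S0 + 1/12*h_S1 + 1/12*h_S2 + 1/6*h_S3 + 1/6*h_S4
  h_S3 = 1 + 1/4*h_S0 + 1/3*h_S1 + 1/4*h_S2 + 1/12*h_S3 + 1/12*h_S4

Substituting h_S4 = 0 and rearranging gives the linear system (I - Q) h = 1:
  [3/4, -1/6, -1/4, -1/6] . (h_S0, h_S1, h_S2, h_S3) = 1
  [-1/12, 3/4, -1/4, -1/6] . (h_S0, h_S1, h_S2, h_S3) = 1
  [-1/2, -1/12, 11/12, -1/6] . (h_S0, h_S1, h_S2, h_S3) = 1
  [-1/4, -1/3, -1/4, 11/12] . (h_S0, h_S1, h_S2, h_S3) = 1

Solving yields:
  h_S0 = 8008/1359
  h_S1 = 7280/1359
  h_S2 = 8060/1359
  h_S3 = 8512/1359

Starting state is S3, so the expected hitting time is h_S3 = 8512/1359.

Answer: 8512/1359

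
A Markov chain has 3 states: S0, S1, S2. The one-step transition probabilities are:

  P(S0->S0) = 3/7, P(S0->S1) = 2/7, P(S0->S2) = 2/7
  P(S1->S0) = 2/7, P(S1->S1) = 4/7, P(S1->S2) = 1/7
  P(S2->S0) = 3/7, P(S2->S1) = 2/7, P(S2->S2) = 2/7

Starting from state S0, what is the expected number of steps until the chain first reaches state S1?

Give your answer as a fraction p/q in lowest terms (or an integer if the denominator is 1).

Answer: 7/2

Derivation:
Let h_i = expected steps to first reach S1 from state i.
Boundary: h_S1 = 0.
First-step equations for the other states:
  h_S0 = 1 + 3/7*h_S0 + 2/7*h_S1 + 2/7*h_S2
  h_S2 = 1 + 3/7*h_S0 + 2/7*h_S1 + 2/7*h_S2

Substituting h_S1 = 0 and rearranging gives the linear system (I - Q) h = 1:
  [4/7, -2/7] . (h_S0, h_S2) = 1
  [-3/7, 5/7] . (h_S0, h_S2) = 1

Solving yields:
  h_S0 = 7/2
  h_S2 = 7/2

Starting state is S0, so the expected hitting time is h_S0 = 7/2.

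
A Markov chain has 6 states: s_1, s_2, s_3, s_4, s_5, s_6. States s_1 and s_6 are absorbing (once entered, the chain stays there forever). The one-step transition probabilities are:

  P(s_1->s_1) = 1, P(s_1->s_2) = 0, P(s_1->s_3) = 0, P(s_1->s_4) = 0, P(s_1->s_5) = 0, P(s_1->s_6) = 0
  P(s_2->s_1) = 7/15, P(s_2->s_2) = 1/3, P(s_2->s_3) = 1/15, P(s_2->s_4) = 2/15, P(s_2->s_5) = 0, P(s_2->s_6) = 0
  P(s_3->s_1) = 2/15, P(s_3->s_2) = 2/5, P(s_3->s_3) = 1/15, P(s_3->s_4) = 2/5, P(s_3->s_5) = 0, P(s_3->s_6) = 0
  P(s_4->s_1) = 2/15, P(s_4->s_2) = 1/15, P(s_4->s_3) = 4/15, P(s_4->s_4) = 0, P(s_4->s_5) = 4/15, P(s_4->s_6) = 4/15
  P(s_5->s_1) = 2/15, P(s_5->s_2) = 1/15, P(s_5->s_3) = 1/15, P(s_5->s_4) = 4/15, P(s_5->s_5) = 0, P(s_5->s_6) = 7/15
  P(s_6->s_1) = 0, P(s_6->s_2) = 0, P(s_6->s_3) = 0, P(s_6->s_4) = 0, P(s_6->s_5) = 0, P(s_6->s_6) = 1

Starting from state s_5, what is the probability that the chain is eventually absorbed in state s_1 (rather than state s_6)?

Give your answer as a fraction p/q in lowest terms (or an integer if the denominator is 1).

Let a_i = P(absorbed in s_1 | start in state i).
Boundary conditions: a_s_1 = 1, a_s_6 = 0.
For each transient state i, a_i = sum_j P(i->j) * a_j:
  a_s_2 = 7/15*a_s_1 + 1/3*a_s_2 + 1/15*a_s_3 + 2/15*a_s_4 + 0*a_s_5 + 0*a_s_6
  a_s_3 = 2/15*a_s_1 + 2/5*a_s_2 + 1/15*a_s_3 + 2/5*a_s_4 + 0*a_s_5 + 0*a_s_6
  a_s_4 = 2/15*a_s_1 + 1/15*a_s_2 + 4/15*a_s_3 + 0*a_s_4 + 4/15*a_s_5 + 4/15*a_s_6
  a_s_5 = 2/15*a_s_1 + 1/15*a_s_2 + 1/15*a_s_3 + 4/15*a_s_4 + 0*a_s_5 + 7/15*a_s_6

Substituting a_s_1 = 1 and a_s_6 = 0, rearrange to (I - Q) a = r where r[i] = P(i -> s_1):
  [2/3, -1/15, -2/15, 0] . (a_s_2, a_s_3, a_s_4, a_s_5) = 7/15
  [-2/5, 14/15, -2/5, 0] . (a_s_2, a_s_3, a_s_4, a_s_5) = 2/15
  [-1/15, -4/15, 1, -4/15] . (a_s_2, a_s_3, a_s_4, a_s_5) = 2/15
  [-1/15, -1/15, -4/15, 1] . (a_s_2, a_s_3, a_s_4, a_s_5) = 2/15

Solving yields:
  a_s_2 = 1235/1422
  a_s_3 = 57/79
  a_s_4 = 685/1422
  a_s_5 = 523/1422

Starting state is s_5, so the absorption probability is a_s_5 = 523/1422.

Answer: 523/1422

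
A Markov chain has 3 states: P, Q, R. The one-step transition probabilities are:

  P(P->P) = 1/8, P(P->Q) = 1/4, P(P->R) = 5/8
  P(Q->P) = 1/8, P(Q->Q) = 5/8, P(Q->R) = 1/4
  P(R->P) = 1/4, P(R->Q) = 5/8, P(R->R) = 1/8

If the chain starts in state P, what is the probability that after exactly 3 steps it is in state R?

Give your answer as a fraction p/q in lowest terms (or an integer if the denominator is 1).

Answer: 153/512

Derivation:
Computing P^3 by repeated multiplication:
P^1 =
  P: [1/8, 1/4, 5/8]
  Q: [1/8, 5/8, 1/4]
  R: [1/4, 5/8, 1/8]
P^2 =
  P: [13/64, 37/64, 7/32]
  Q: [5/32, 37/64, 17/64]
  R: [9/64, 17/32, 21/64]
P^3 =
  P: [39/256, 281/512, 153/512]
  Q: [81/512, 145/256, 141/512]
  R: [85/512, 293/512, 67/256]

(P^3)[P -> R] = 153/512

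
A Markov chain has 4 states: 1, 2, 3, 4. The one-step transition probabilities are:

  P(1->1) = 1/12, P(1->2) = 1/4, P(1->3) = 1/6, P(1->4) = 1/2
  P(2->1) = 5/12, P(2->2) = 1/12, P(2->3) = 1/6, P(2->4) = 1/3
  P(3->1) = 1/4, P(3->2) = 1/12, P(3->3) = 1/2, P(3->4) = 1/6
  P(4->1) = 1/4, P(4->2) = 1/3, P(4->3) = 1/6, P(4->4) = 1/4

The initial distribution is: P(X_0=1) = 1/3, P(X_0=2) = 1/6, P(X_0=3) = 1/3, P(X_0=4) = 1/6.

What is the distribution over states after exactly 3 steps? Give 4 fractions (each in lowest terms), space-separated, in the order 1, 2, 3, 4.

Answer: 1259/5184 685/3456 41/162 1057/3456

Derivation:
Propagating the distribution step by step (d_{t+1} = d_t * P):
d_0 = (1=1/3, 2=1/6, 3=1/3, 4=1/6)
  d_1[1] = 1/3*1/12 + 1/6*5/12 + 1/3*1/4 + 1/6*1/4 = 2/9
  d_1[2] = 1/3*1/4 + 1/6*1/12 + 1/3*1/12 + 1/6*1/3 = 13/72
  d_1[3] = 1/3*1/6 + 1/6*1/6 + 1/3*1/2 + 1/6*1/6 = 5/18
  d_1[4] = 1/3*1/2 + 1/6*1/3 + 1/3*1/6 + 1/6*1/4 = 23/72
d_1 = (1=2/9, 2=13/72, 3=5/18, 4=23/72)
  d_2[1] = 2/9*1/12 + 13/72*5/12 + 5/18*1/4 + 23/72*1/4 = 35/144
  d_2[2] = 2/9*1/4 + 13/72*1/12 + 5/18*1/12 + 23/72*1/3 = 173/864
  d_2[3] = 2/9*1/6 + 13/72*1/6 + 5/18*1/2 + 23/72*1/6 = 7/27
  d_2[4] = 2/9*1/2 + 13/72*1/3 + 5/18*1/6 + 23/72*1/4 = 257/864
d_2 = (1=35/144, 2=173/864, 3=7/27, 4=257/864)
  d_3[1] = 35/144*1/12 + 173/864*5/12 + 7/27*1/4 + 257/864*1/4 = 1259/5184
  d_3[2] = 35/144*1/4 + 173/864*1/12 + 7/27*1/12 + 257/864*1/3 = 685/3456
  d_3[3] = 35/144*1/6 + 173/864*1/6 + 7/27*1/2 + 257/864*1/6 = 41/162
  d_3[4] = 35/144*1/2 + 173/864*1/3 + 7/27*1/6 + 257/864*1/4 = 1057/3456
d_3 = (1=1259/5184, 2=685/3456, 3=41/162, 4=1057/3456)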